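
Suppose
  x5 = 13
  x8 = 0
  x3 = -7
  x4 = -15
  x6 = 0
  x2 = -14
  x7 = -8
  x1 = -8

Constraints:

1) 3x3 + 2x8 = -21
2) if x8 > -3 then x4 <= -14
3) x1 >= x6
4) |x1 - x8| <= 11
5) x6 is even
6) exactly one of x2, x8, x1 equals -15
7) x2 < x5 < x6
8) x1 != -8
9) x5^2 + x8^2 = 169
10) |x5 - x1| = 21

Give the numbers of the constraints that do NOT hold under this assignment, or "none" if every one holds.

1) 3x3 + 2x8 = 3(-7) + 2(0) = -21  ✔
2) x8 = 0 > -3, so we need x4 ≤ -14; x4 = -15 ≤ -14  ✔
3) x1 = -8, x6 = 0; -8 < 0 (want ≥)  ✘
4) |-8 - 0| = 8; 8 ≤ 11  ✔
5) x6 = 0 is even  ✔
6) x2=-14, x8=0, x1=-8; 0 of them equal -15, not exactly one  ✘
7) values -14, 13, 0; x5 = 13 is not < x6 = 0  ✘
8) x1 = -8, but -8 is required to differ  ✘
9) x5^2 + x8^2 = 13^2 + 0^2 = 169 + 0 = 169  ✔
10) |13 - (-8)| = 21  ✔

Constraints 3, 6, 7, 8 are violated.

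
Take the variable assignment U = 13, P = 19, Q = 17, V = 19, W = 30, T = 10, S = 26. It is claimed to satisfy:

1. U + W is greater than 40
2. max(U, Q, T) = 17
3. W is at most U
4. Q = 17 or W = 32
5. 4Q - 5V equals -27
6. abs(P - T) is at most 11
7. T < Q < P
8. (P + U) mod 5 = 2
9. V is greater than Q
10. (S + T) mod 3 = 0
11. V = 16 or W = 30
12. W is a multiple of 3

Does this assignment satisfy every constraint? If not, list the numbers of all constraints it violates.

1. U + W = 13 + 30 = 43; 43 > 40 — satisfied.
2. max(13, 17, 10) = 17 — satisfied.
3. W = 30, U = 13; 30 > 13 (want ≤) — violated.
4. Q = 17 = 17 (first disjunct) — satisfied.
5. 4Q - 5V = 4(17) - 5(19) = -27 — satisfied.
6. abs(19 - 10) = 9; 9 ≤ 11 — satisfied.
7. values 10 < 17 < 19 — satisfied.
8. P + U = 32; 32 mod 5 = 2 — satisfied.
9. V = 19, Q = 17; 19 > 17 — satisfied.
10. S + T = 36; 36 mod 3 = 0 — satisfied.
11. V = 19 ≠ 16, but W = 30 = 30 (second disjunct) — satisfied.
12. 30 / 3 = 10, so 3 divides 30 — satisfied.

Constraint 3 is violated.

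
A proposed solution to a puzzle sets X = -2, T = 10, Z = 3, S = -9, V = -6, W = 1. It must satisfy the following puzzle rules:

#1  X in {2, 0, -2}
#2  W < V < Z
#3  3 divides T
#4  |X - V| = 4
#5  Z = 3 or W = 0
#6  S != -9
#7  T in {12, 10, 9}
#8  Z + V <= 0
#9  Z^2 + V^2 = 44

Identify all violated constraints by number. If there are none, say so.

#1 X = -2 is in {2, 0, -2} — holds.
#2 values 1, -6, 3; W = 1 is not < V = -6 — fails.
#3 10 = 3*3 + 1, so 3 does not divide 10 — fails.
#4 |-2 - (-6)| = 4 — holds.
#5 Z = 3 = 3 (first disjunct) — holds.
#6 S = -9, but -9 is required to differ — fails.
#7 T = 10 is in {12, 10, 9} — holds.
#8 Z + V = 3 + (-6) = -3; -3 ≤ 0 — holds.
#9 Z^2 + V^2 = 3^2 + (-6)^2 = 9 + 36 = 45, not 44 — fails.

No — constraints 2, 3, 6, and 9 are not satisfied.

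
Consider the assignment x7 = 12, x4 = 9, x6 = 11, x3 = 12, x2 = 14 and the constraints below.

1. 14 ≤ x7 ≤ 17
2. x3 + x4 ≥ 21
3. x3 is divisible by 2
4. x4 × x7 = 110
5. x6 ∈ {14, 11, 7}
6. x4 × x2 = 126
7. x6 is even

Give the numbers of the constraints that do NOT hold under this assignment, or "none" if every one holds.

No — constraints 1, 4, 7 are not satisfied.

1. x7 = 12 is outside [14, 17] — does not hold.
2. x3 + x4 = 12 + 9 = 21; 21 ≥ 21 — holds.
3. 12 / 2 = 6, so 2 divides 12 — holds.
4. x4 × x7 = 9 × 12 = 108, not 110 — does not hold.
5. x6 = 11 is in {14, 11, 7} — holds.
6. x4 × x2 = 9 × 14 = 126 — holds.
7. x6 = 11 is odd — does not hold.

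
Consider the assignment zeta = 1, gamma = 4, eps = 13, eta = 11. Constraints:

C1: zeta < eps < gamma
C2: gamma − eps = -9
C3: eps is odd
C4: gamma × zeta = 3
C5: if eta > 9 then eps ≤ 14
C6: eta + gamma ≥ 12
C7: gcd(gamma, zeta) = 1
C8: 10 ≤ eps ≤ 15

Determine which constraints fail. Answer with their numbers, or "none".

C1: values 1, 13, 4; eps = 13 is not < gamma = 4 — does not hold.
C2: gamma − eps = 4 − 13 = -9 — holds.
C3: eps = 13 is odd — holds.
C4: gamma × zeta = 4 × 1 = 4, not 3 — does not hold.
C5: eta = 11 > 9, so we need eps ≤ 14; eps = 13 ≤ 14 — holds.
C6: eta + gamma = 11 + 4 = 15; 15 ≥ 12 — holds.
C7: gcd(4, 1) = 1 — holds.
C8: eps = 13 lies in [10, 15] — holds.

The assignment fails constraints 1, 4.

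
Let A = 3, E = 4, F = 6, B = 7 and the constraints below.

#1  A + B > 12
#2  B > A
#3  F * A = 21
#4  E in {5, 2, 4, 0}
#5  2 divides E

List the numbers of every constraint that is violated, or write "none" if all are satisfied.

#1 A + B = 3 + 7 = 10; 10 ≤ 12, bound 12 not met  ✘
#2 B = 7, A = 3; 7 > 3  ✔
#3 F * A = 6 * 3 = 18, not 21  ✘
#4 E = 4 is in {5, 2, 4, 0}  ✔
#5 4 / 2 = 2, so 2 divides 4  ✔

No — constraints 1, 3 are not satisfied.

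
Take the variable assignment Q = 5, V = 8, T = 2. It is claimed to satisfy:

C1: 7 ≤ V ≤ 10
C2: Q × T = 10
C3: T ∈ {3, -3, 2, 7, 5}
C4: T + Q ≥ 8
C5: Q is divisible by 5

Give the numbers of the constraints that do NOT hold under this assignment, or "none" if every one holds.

Violated: 4.

C1: V = 8 lies in [7, 10]  true
C2: Q × T = 5 × 2 = 10  true
C3: T = 2 is in {3, -3, 2, 7, 5}  true
C4: T + Q = 2 + 5 = 7; 7 < 8, bound 8 not met  false
C5: 5 / 5 = 1, so 5 divides 5  true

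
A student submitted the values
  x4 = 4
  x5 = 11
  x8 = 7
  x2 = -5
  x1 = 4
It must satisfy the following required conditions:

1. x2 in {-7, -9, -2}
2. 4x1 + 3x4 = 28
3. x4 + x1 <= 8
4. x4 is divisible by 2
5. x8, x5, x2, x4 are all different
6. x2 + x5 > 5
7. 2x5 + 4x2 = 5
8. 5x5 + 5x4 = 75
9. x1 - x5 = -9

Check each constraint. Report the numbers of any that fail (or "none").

Constraints 1, 7, and 9 are violated.

1. x2 = -5 is not in {-7, -9, -2} — fails.
2. 4x1 + 3x4 = 4(4) + 3(4) = 28 — holds.
3. x4 + x1 = 4 + 4 = 8; 8 ≤ 8 — holds.
4. 4 / 2 = 2, so 2 divides 4 — holds.
5. values 7, 11, -5, 4 are pairwise distinct — holds.
6. x2 + x5 = -5 + 11 = 6; 6 > 5 — holds.
7. 2x5 + 4x2 = 2(11) + 4(-5) = 2, not 5 — fails.
8. 5x5 + 5x4 = 5(11) + 5(4) = 75 — holds.
9. x1 - x5 = 4 - 11 = -7, not -9 — fails.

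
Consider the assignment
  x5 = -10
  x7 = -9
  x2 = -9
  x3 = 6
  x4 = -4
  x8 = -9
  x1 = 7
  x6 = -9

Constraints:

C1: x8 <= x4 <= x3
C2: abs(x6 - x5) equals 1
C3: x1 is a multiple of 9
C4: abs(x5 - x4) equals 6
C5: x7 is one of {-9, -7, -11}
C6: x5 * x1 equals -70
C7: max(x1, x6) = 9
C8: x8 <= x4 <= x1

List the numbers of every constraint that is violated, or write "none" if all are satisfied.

Violated: 3 and 7.

C1: values -9 <= -4 <= 6 — holds.
C2: abs(-9 - (-10)) = 1 — holds.
C3: 7 = 9*0 + 7, so 9 does not divide 7 — fails.
C4: abs(-10 - (-4)) = 6 — holds.
C5: x7 = -9 is in {-9, -7, -11} — holds.
C6: x5 * x1 = -10 * 7 = -70 — holds.
C7: max(7, -9) = 7, not 9 — fails.
C8: values -9 <= -4 <= 7 — holds.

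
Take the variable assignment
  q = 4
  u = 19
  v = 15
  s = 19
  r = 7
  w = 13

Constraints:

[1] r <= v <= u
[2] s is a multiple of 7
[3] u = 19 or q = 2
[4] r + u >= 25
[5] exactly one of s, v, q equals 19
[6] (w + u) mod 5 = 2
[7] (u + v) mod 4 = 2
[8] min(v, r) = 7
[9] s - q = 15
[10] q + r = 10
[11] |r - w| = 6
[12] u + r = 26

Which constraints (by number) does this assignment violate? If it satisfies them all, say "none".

Violated: 2 and 10.

[1] values 7 <= 15 <= 19 — holds.
[2] 19 = 7*2 + 5, so 7 does not divide 19 — does not hold.
[3] u = 19 = 19 (first disjunct) — holds.
[4] r + u = 7 + 19 = 26; 26 ≥ 25 — holds.
[5] s=19, v=15, q=4; 1 of them equals 19 — holds.
[6] w + u = 32; 32 mod 5 = 2 — holds.
[7] u + v = 34; 34 mod 4 = 2 — holds.
[8] min(15, 7) = 7 — holds.
[9] s - q = 19 - 4 = 15 — holds.
[10] q + r = 4 + 7 = 11, not 10 — does not hold.
[11] |7 - 13| = 6 — holds.
[12] u + r = 19 + 7 = 26 — holds.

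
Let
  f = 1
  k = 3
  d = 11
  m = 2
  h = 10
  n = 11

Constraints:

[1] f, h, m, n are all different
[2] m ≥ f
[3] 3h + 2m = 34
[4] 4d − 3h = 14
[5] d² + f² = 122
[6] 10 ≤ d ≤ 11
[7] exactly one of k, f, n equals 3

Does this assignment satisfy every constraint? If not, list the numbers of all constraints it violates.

[1] values 1, 10, 2, 11 are pairwise distinct — holds.
[2] m = 2, f = 1; 2 ≥ 1 — holds.
[3] 3h + 2m = 3(10) + 2(2) = 34 — holds.
[4] 4d − 3h = 4(11) − 3(10) = 14 — holds.
[5] d² + f² = 11² + 1² = 121 + 1 = 122 — holds.
[6] d = 11 lies in [10, 11] — holds.
[7] k=3, f=1, n=11; 1 of them equals 3 — holds.

The assignment satisfies every constraint.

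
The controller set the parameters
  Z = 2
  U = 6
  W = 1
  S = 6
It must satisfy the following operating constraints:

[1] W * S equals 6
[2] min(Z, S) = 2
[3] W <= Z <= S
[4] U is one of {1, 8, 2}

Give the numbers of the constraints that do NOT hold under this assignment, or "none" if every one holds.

[1] W * S = 1 * 6 = 6 — holds.
[2] min(2, 6) = 2 — holds.
[3] values 1 <= 2 <= 6 — holds.
[4] U = 6 is not in {1, 8, 2} — does not hold.

Constraint 4 does not hold.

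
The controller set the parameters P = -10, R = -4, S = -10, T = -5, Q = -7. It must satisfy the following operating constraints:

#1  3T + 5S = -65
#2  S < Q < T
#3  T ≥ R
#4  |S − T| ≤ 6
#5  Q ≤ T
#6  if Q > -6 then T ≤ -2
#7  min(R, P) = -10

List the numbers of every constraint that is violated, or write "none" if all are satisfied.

#1 3T + 5S = 3(-5) + 5(-10) = -65  ✔
#2 values -10 < -7 < -5  ✔
#3 T = -5, R = -4; -5 < -4 (want ≥)  ✘
#4 |-10 − (-5)| = 5; 5 ≤ 6  ✔
#5 Q = -7, T = -5; -7 ≤ -5  ✔
#6 Q = -7, not > -6; antecedent false, conditional vacuously true  ✔
#7 min(-4, -10) = -10  ✔

Constraint 3 is violated.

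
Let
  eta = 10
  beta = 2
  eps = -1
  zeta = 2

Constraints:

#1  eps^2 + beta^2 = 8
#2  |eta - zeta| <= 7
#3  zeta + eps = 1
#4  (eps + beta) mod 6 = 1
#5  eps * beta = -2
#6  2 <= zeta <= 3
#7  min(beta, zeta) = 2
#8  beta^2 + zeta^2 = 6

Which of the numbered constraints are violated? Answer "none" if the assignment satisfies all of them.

#1 eps^2 + beta^2 = (-1)^2 + 2^2 = 1 + 4 = 5, not 8  no
#2 |10 - 2| = 8; 8 > 7, exceeds bound 7  no
#3 zeta + eps = 2 + (-1) = 1  yes
#4 eps + beta = 1; 1 mod 6 = 1  yes
#5 eps * beta = -1 * 2 = -2  yes
#6 zeta = 2 lies in [2, 3]  yes
#7 min(2, 2) = 2  yes
#8 beta^2 + zeta^2 = 2^2 + 2^2 = 4 + 4 = 8, not 6  no

Violated: 1, 2, and 8.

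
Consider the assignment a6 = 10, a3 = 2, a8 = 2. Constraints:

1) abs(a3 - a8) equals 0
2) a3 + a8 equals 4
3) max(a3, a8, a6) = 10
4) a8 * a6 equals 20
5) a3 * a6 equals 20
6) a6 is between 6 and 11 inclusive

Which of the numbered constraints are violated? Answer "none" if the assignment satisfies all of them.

The assignment satisfies every constraint.

1) abs(2 - 2) = 0 — OK.
2) a3 + a8 = 2 + 2 = 4 — OK.
3) max(2, 2, 10) = 10 — OK.
4) a8 * a6 = 2 * 10 = 20 — OK.
5) a3 * a6 = 2 * 10 = 20 — OK.
6) a6 = 10 lies in [6, 11] — OK.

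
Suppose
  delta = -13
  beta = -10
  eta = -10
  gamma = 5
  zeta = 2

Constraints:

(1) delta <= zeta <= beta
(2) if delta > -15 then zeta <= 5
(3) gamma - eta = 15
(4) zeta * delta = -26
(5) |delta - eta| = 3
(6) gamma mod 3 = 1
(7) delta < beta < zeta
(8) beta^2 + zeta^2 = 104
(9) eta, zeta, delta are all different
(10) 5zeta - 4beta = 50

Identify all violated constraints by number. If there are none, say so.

(1) values -13, 2, -10; zeta = 2 is not <= beta = -10  ✗
(2) delta = -13 > -15, so we need zeta ≤ 5; zeta = 2 ≤ 5  ✓
(3) gamma - eta = 5 - (-10) = 15  ✓
(4) zeta * delta = 2 * (-13) = -26  ✓
(5) |-13 - (-10)| = 3  ✓
(6) 5 mod 3 = 2, not 1  ✗
(7) values -13 < -10 < 2  ✓
(8) beta^2 + zeta^2 = (-10)^2 + 2^2 = 100 + 4 = 104  ✓
(9) values -10, 2, -13 are pairwise distinct  ✓
(10) 5zeta - 4beta = 5(2) - 4(-10) = 50  ✓

The assignment fails constraints 1 and 6.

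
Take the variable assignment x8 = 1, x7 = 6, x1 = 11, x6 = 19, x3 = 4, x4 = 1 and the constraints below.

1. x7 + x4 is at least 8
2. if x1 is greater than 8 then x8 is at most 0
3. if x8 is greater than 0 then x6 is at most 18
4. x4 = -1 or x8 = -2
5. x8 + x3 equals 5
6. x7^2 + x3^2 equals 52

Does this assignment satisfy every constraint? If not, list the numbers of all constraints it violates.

1. x7 + x4 = 6 + 1 = 7; 7 < 8, bound 8 not met — violated.
2. x1 = 11 > 8, so we need x8 ≤ 0; but x8 = 1 > 0 — violated.
3. x8 = 1 > 0, so we need x6 ≤ 18; but x6 = 19 > 18 — violated.
4. x4 = 1 ≠ -1 and x8 = 1 ≠ -2; both disjuncts false — violated.
5. x8 + x3 = 1 + 4 = 5 — OK.
6. x7^2 + x3^2 = 6^2 + 4^2 = 36 + 16 = 52 — OK.

No — constraints 1, 2, 3, 4 are not satisfied.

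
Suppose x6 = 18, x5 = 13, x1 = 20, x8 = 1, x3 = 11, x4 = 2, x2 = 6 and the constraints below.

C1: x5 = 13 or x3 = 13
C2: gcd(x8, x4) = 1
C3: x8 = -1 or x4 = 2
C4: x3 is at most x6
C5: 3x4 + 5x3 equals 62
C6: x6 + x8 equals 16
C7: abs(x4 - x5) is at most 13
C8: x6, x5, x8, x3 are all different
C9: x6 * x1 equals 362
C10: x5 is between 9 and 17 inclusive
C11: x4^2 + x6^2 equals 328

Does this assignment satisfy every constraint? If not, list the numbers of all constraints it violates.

C1: x5 = 13 = 13 (first disjunct)  OK
C2: gcd(1, 2) = 1  OK
C3: x8 = 1 ≠ -1, but x4 = 2 = 2 (second disjunct)  OK
C4: x3 = 11, x6 = 18; 11 ≤ 18  OK
C5: 3x4 + 5x3 = 3(2) + 5(11) = 61, not 62  FAIL
C6: x6 + x8 = 18 + 1 = 19, not 16  FAIL
C7: abs(2 - 13) = 11; 11 ≤ 13  OK
C8: values 18, 13, 1, 11 are pairwise distinct  OK
C9: x6 * x1 = 18 * 20 = 360, not 362  FAIL
C10: x5 = 13 lies in [9, 17]  OK
C11: x4^2 + x6^2 = 2^2 + 18^2 = 4 + 324 = 328  OK

The assignment fails constraints 5, 6, and 9.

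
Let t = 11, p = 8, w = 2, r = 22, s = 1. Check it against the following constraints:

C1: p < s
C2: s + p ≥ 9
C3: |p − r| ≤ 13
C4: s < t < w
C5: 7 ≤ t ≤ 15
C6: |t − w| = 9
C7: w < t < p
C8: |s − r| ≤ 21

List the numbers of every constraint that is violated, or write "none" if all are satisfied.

Violated: 1, 3, 4, and 7.

C1: p = 8, s = 1; 8 ≥ 1 (want <) — violated.
C2: s + p = 1 + 8 = 9; 9 ≥ 9 — satisfied.
C3: |8 − 22| = 14; 14 > 13, exceeds bound 13 — violated.
C4: values 1, 11, 2; t = 11 is not < w = 2 — violated.
C5: t = 11 lies in [7, 15] — satisfied.
C6: |11 − 2| = 9 — satisfied.
C7: values 2, 11, 8; t = 11 is not < p = 8 — violated.
C8: |1 − 22| = 21; 21 ≤ 21 — satisfied.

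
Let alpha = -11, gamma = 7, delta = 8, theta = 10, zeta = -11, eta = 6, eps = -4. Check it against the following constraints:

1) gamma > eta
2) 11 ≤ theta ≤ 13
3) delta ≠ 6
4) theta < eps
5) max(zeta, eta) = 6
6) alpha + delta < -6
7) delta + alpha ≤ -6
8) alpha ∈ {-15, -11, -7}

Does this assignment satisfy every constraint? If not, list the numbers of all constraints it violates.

1) gamma = 7, eta = 6; 7 > 6 — satisfied.
2) theta = 10 is outside [11, 13] — violated.
3) delta = 8, and 8 ≠ 6 — satisfied.
4) theta = 10, eps = -4; 10 ≥ -4 (want <) — violated.
5) max(-11, 6) = 6 — satisfied.
6) alpha + delta = -11 + 8 = -3; -3 ≥ -6, bound -6 not met — violated.
7) delta + alpha = 8 + (-11) = -3; -3 > -6, bound -6 not met — violated.
8) alpha = -11 is in {-15, -11, -7} — satisfied.

Constraints 2, 4, 6, and 7 are violated.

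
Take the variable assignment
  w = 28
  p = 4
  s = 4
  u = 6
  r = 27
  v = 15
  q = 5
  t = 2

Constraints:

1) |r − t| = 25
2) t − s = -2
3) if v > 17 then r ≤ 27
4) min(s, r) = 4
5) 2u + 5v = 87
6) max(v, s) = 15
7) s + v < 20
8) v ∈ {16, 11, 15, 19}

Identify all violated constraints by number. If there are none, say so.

Yes — all constraints hold.

1) |27 − 2| = 25 — holds.
2) t − s = 2 − 4 = -2 — holds.
3) v = 15, not > 17; antecedent false, conditional vacuously true — holds.
4) min(4, 27) = 4 — holds.
5) 2u + 5v = 2(6) + 5(15) = 87 — holds.
6) max(15, 4) = 15 — holds.
7) s + v = 4 + 15 = 19; 19 < 20 — holds.
8) v = 15 is in {16, 11, 15, 19} — holds.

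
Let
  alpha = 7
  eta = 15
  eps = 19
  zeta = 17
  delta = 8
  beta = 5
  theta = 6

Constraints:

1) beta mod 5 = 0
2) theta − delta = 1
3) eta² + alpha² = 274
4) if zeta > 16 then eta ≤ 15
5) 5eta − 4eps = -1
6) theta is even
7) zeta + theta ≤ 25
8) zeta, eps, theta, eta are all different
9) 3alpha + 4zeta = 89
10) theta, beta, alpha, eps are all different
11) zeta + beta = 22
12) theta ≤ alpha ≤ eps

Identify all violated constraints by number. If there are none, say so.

1) 5 mod 5 = 0  ✔
2) theta − delta = 6 − 8 = -2, not 1  ✘
3) eta² + alpha² = 15² + 7² = 225 + 49 = 274  ✔
4) zeta = 17 > 16, so we need eta ≤ 15; eta = 15 ≤ 15  ✔
5) 5eta − 4eps = 5(15) − 4(19) = -1  ✔
6) theta = 6 is even  ✔
7) zeta + theta = 17 + 6 = 23; 23 ≤ 25  ✔
8) values 17, 19, 6, 15 are pairwise distinct  ✔
9) 3alpha + 4zeta = 3(7) + 4(17) = 89  ✔
10) values 6, 5, 7, 19 are pairwise distinct  ✔
11) zeta + beta = 17 + 5 = 22  ✔
12) values 6 ≤ 7 ≤ 19  ✔

No — constraint 2 is not satisfied.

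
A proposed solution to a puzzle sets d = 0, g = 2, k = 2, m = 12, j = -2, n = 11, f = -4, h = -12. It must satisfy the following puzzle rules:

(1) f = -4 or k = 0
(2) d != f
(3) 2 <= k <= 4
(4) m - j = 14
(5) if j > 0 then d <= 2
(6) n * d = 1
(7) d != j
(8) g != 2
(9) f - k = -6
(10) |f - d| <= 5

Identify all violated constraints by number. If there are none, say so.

No — constraints 6 and 8 are not satisfied.

(1) f = -4 = -4 (first disjunct)  OK
(2) d = 0, f = -4; distinct  OK
(3) k = 2 lies in [2, 4]  OK
(4) m - j = 12 - (-2) = 14  OK
(5) j = -2, not > 0; antecedent false, conditional vacuously true  OK
(6) n * d = 11 * 0 = 0, not 1  FAIL
(7) d = 0, j = -2; distinct  OK
(8) g = 2, but 2 is required to differ  FAIL
(9) f - k = -4 - 2 = -6  OK
(10) |-4 - 0| = 4; 4 ≤ 5  OK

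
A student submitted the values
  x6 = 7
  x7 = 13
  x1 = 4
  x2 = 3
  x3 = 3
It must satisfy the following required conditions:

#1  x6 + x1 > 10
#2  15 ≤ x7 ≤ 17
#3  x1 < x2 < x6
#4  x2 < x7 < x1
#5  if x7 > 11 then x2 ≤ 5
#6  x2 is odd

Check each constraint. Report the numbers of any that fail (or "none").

The assignment fails constraints 2, 3, 4.

#1 x6 + x1 = 7 + 4 = 11; 11 > 10 — holds.
#2 x7 = 13 is outside [15, 17] — fails.
#3 values 4, 3, 7; x1 = 4 is not < x2 = 3 — fails.
#4 values 3, 13, 4; x7 = 13 is not < x1 = 4 — fails.
#5 x7 = 13 > 11, so we need x2 ≤ 5; x2 = 3 ≤ 5 — holds.
#6 x2 = 3 is odd — holds.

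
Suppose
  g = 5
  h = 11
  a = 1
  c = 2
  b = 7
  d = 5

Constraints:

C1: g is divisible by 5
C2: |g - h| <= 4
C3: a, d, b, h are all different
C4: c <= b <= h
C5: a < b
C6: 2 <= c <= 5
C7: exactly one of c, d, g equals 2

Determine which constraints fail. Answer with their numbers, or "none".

Constraint 2 does not hold.

C1: 5 / 5 = 1, so 5 divides 5 — holds.
C2: |5 - 11| = 6; 6 > 4, exceeds bound 4 — fails.
C3: values 1, 5, 7, 11 are pairwise distinct — holds.
C4: values 2 <= 7 <= 11 — holds.
C5: a = 1, b = 7; 1 < 7 — holds.
C6: c = 2 lies in [2, 5] — holds.
C7: c=2, d=5, g=5; 1 of them equals 2 — holds.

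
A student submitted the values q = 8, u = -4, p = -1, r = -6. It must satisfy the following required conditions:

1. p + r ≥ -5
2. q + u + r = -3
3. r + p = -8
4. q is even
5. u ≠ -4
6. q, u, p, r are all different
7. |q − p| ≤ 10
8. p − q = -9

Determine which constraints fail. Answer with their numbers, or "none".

Violated: 1, 2, 3, 5.

1. p + r = -1 + (-6) = -7; -7 < -5, bound -5 not met — violated.
2. q + u + r = 8 + (-4) + (-6) = -2, not -3 — violated.
3. r + p = -6 + (-1) = -7, not -8 — violated.
4. q = 8 is even — satisfied.
5. u = -4, but -4 is required to differ — violated.
6. values 8, -4, -1, -6 are pairwise distinct — satisfied.
7. |8 − (-1)| = 9; 9 ≤ 10 — satisfied.
8. p − q = -1 − 8 = -9 — satisfied.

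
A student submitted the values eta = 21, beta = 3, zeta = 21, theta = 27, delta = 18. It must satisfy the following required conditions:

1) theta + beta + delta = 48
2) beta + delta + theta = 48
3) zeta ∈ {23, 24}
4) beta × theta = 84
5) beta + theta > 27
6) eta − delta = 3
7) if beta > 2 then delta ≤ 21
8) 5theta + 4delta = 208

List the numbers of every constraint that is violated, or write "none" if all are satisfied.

1) theta + beta + delta = 27 + 3 + 18 = 48 — holds.
2) beta + delta + theta = 3 + 18 + 27 = 48 — holds.
3) zeta = 21 is not in {23, 24} — does not hold.
4) beta × theta = 3 × 27 = 81, not 84 — does not hold.
5) beta + theta = 3 + 27 = 30; 30 > 27 — holds.
6) eta − delta = 21 − 18 = 3 — holds.
7) beta = 3 > 2, so we need delta ≤ 21; delta = 18 ≤ 21 — holds.
8) 5theta + 4delta = 5(27) + 4(18) = 207, not 208 — does not hold.

Constraints 3, 4, 8 are violated.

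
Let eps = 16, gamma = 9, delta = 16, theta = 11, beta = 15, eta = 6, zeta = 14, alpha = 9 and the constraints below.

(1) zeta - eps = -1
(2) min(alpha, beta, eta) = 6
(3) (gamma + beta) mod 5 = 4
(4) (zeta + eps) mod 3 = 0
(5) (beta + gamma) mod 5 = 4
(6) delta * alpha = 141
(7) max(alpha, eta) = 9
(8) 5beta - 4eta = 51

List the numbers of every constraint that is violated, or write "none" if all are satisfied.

(1) zeta - eps = 14 - 16 = -2, not -1 — fails.
(2) min(9, 15, 6) = 6 — holds.
(3) gamma + beta = 24; 24 mod 5 = 4 — holds.
(4) zeta + eps = 30; 30 mod 3 = 0 — holds.
(5) beta + gamma = 24; 24 mod 5 = 4 — holds.
(6) delta * alpha = 16 * 9 = 144, not 141 — fails.
(7) max(9, 6) = 9 — holds.
(8) 5beta - 4eta = 5(15) - 4(6) = 51 — holds.

Violated: 1 and 6.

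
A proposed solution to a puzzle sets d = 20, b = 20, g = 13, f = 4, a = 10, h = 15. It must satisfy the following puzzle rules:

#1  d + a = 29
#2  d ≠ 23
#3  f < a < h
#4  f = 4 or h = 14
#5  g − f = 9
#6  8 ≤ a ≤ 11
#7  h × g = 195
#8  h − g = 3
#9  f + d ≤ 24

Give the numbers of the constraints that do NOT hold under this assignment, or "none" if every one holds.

#1 d + a = 20 + 10 = 30, not 29 — violated.
#2 d = 20, and 20 ≠ 23 — OK.
#3 values 4 < 10 < 15 — OK.
#4 f = 4 = 4 (first disjunct) — OK.
#5 g − f = 13 − 4 = 9 — OK.
#6 a = 10 lies in [8, 11] — OK.
#7 h × g = 15 × 13 = 195 — OK.
#8 h − g = 15 − 13 = 2, not 3 — violated.
#9 f + d = 4 + 20 = 24; 24 ≤ 24 — OK.

Constraints 1, 8 are violated.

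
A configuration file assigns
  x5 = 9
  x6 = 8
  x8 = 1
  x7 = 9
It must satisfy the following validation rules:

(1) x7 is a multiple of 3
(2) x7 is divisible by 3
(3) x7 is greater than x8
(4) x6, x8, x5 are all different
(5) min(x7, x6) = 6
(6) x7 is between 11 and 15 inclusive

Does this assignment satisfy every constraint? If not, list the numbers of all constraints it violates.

Constraints 5 and 6 do not hold.

(1) 9 / 3 = 3, so 3 divides 9 — holds.
(2) 9 / 3 = 3, so 3 divides 9 — holds.
(3) x7 = 9, x8 = 1; 9 > 1 — holds.
(4) values 8, 1, 9 are pairwise distinct — holds.
(5) min(9, 8) = 8, not 6 — fails.
(6) x7 = 9 is outside [11, 15] — fails.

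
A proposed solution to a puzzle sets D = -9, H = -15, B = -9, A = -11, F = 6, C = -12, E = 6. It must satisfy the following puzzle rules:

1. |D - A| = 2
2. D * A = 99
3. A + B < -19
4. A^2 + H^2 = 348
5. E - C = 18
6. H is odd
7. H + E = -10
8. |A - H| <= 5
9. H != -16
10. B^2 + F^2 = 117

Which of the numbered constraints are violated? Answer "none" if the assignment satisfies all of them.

The assignment fails constraints 4 and 7.

1. |-9 - (-11)| = 2  OK
2. D * A = -9 * (-11) = 99  OK
3. A + B = -11 + (-9) = -20; -20 < -19  OK
4. A^2 + H^2 = (-11)^2 + (-15)^2 = 121 + 225 = 346, not 348  FAIL
5. E - C = 6 - (-12) = 18  OK
6. H = -15 is odd  OK
7. H + E = -15 + 6 = -9, not -10  FAIL
8. |-11 - (-15)| = 4; 4 ≤ 5  OK
9. H = -15, and -15 ≠ -16  OK
10. B^2 + F^2 = (-9)^2 + 6^2 = 81 + 36 = 117  OK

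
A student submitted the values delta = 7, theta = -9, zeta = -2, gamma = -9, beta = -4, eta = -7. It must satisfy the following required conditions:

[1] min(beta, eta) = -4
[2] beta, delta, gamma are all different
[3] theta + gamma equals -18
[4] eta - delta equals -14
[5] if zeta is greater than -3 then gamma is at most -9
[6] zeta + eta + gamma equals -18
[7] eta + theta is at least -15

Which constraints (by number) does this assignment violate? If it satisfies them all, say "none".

[1] min(-4, -7) = -7, not -4  ✗
[2] values -4, 7, -9 are pairwise distinct  ✓
[3] theta + gamma = -9 + (-9) = -18  ✓
[4] eta - delta = -7 - 7 = -14  ✓
[5] zeta = -2 > -3, so we need gamma ≤ -9; gamma = -9 ≤ -9  ✓
[6] zeta + eta + gamma = -2 + (-7) + (-9) = -18  ✓
[7] eta + theta = -7 + (-9) = -16; -16 < -15, bound -15 not met  ✗

Constraints 1 and 7 do not hold.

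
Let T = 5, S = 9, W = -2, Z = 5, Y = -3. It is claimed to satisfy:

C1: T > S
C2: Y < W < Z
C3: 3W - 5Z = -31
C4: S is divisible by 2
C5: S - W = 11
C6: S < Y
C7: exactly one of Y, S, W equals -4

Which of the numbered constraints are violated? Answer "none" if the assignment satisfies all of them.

C1: T = 5, S = 9; 5 ≤ 9 (want >)  no
C2: values -3 < -2 < 5  yes
C3: 3W - 5Z = 3(-2) - 5(5) = -31  yes
C4: 9 = 2*4 + 1, so 2 does not divide 9  no
C5: S - W = 9 - (-2) = 11  yes
C6: S = 9, Y = -3; 9 ≥ -3 (want <)  no
C7: Y=-3, S=9, W=-2; 0 of them equal -4, not exactly one  no

Violated: 1, 4, 6, and 7.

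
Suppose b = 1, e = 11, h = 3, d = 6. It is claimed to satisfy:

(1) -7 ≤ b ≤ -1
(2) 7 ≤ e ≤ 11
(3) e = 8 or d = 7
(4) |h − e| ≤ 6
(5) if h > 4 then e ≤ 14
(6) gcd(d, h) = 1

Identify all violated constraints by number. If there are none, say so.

The assignment fails constraints 1, 3, 4, and 6.

(1) b = 1 is outside [-7, -1]  false
(2) e = 11 lies in [7, 11]  true
(3) e = 11 ≠ 8 and d = 6 ≠ 7; both disjuncts false  false
(4) |3 − 11| = 8; 8 > 6, exceeds bound 6  false
(5) h = 3, not > 4; antecedent false, conditional vacuously true  true
(6) gcd(6, 3) = 3, not 1  false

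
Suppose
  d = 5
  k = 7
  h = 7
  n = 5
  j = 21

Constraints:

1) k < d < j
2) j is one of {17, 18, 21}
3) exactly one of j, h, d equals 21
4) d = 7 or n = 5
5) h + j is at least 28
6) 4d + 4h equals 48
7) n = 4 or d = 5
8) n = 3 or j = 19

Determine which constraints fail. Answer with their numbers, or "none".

No — constraints 1 and 8 are not satisfied.

1) values 7, 5, 21; k = 7 is not < d = 5 — does not hold.
2) j = 21 is in {17, 18, 21} — holds.
3) j=21, h=7, d=5; 1 of them equals 21 — holds.
4) d = 5 ≠ 7, but n = 5 = 5 (second disjunct) — holds.
5) h + j = 7 + 21 = 28; 28 ≥ 28 — holds.
6) 4d + 4h = 4(5) + 4(7) = 48 — holds.
7) n = 5 ≠ 4, but d = 5 = 5 (second disjunct) — holds.
8) n = 5 ≠ 3 and j = 21 ≠ 19; both disjuncts false — does not hold.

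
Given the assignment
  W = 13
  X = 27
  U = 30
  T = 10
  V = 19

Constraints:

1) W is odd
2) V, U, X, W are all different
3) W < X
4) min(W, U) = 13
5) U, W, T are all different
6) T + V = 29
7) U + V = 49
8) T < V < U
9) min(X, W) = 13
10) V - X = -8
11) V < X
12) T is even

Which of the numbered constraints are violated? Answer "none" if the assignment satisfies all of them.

None — every constraint holds.

1) W = 13 is odd  true
2) values 19, 30, 27, 13 are pairwise distinct  true
3) W = 13, X = 27; 13 < 27  true
4) min(13, 30) = 13  true
5) values 30, 13, 10 are pairwise distinct  true
6) T + V = 10 + 19 = 29  true
7) U + V = 30 + 19 = 49  true
8) values 10 < 19 < 30  true
9) min(27, 13) = 13  true
10) V - X = 19 - 27 = -8  true
11) V = 19, X = 27; 19 < 27  true
12) T = 10 is even  true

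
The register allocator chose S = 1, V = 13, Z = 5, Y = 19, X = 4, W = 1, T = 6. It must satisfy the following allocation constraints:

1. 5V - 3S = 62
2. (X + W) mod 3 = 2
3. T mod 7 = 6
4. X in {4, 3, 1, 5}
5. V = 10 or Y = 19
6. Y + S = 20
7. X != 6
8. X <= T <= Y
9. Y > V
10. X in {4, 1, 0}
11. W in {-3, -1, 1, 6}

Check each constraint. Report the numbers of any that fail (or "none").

The assignment satisfies every constraint.

1. 5V - 3S = 5(13) - 3(1) = 62  yes
2. X + W = 5; 5 mod 3 = 2  yes
3. 6 mod 7 = 6  yes
4. X = 4 is in {4, 3, 1, 5}  yes
5. V = 13 ≠ 10, but Y = 19 = 19 (second disjunct)  yes
6. Y + S = 19 + 1 = 20  yes
7. X = 4, and 4 ≠ 6  yes
8. values 4 <= 6 <= 19  yes
9. Y = 19, V = 13; 19 > 13  yes
10. X = 4 is in {4, 1, 0}  yes
11. W = 1 is in {-3, -1, 1, 6}  yes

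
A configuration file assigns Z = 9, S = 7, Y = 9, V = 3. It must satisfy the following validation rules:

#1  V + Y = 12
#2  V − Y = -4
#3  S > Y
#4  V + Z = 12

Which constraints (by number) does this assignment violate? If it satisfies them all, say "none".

Violated: 2 and 3.

#1 V + Y = 3 + 9 = 12 — OK.
#2 V − Y = 3 − 9 = -6, not -4 — violated.
#3 S = 7, Y = 9; 7 ≤ 9 (want >) — violated.
#4 V + Z = 3 + 9 = 12 — OK.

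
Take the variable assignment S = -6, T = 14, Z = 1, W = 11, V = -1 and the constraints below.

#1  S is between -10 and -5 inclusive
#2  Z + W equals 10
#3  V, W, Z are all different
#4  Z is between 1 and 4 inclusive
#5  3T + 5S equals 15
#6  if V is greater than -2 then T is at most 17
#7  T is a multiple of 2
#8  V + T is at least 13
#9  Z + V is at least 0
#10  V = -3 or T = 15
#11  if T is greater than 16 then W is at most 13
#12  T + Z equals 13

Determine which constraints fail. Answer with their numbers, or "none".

#1 S = -6 lies in [-10, -5]  holds
#2 Z + W = 1 + 11 = 12, not 10  fails
#3 values -1, 11, 1 are pairwise distinct  holds
#4 Z = 1 lies in [1, 4]  holds
#5 3T + 5S = 3(14) + 5(-6) = 12, not 15  fails
#6 V = -1 > -2, so we need T ≤ 17; T = 14 ≤ 17  holds
#7 14 / 2 = 7, so 2 divides 14  holds
#8 V + T = -1 + 14 = 13; 13 ≥ 13  holds
#9 Z + V = 1 + (-1) = 0; 0 ≥ 0  holds
#10 V = -1 ≠ -3 and T = 14 ≠ 15; both disjuncts false  fails
#11 T = 14, not > 16; antecedent false, conditional vacuously true  holds
#12 T + Z = 14 + 1 = 15, not 13  fails

Constraints 2, 5, 10, 12 do not hold.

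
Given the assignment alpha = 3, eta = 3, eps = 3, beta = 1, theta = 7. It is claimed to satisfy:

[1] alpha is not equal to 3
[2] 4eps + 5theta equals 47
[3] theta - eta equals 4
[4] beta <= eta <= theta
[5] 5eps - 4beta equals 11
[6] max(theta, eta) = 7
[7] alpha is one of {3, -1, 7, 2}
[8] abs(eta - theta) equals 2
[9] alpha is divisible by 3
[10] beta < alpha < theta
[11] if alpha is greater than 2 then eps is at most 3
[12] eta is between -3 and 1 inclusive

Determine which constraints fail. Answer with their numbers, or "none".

[1] alpha = 3, but 3 is required to differ — violated.
[2] 4eps + 5theta = 4(3) + 5(7) = 47 — satisfied.
[3] theta - eta = 7 - 3 = 4 — satisfied.
[4] values 1 <= 3 <= 7 — satisfied.
[5] 5eps - 4beta = 5(3) - 4(1) = 11 — satisfied.
[6] max(7, 3) = 7 — satisfied.
[7] alpha = 3 is in {3, -1, 7, 2} — satisfied.
[8] abs(3 - 7) = 4, not 2 — violated.
[9] 3 / 3 = 1, so 3 divides 3 — satisfied.
[10] values 1 < 3 < 7 — satisfied.
[11] alpha = 3 > 2, so we need eps ≤ 3; eps = 3 ≤ 3 — satisfied.
[12] eta = 3 is outside [-3, 1] — violated.

Constraints 1, 8, 12 do not hold.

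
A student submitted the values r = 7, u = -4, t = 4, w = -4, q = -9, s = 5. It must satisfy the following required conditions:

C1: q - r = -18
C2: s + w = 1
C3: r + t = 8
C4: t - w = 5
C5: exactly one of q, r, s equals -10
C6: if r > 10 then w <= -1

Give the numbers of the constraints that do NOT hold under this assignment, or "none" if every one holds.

C1: q - r = -9 - 7 = -16, not -18 — fails.
C2: s + w = 5 + (-4) = 1 — holds.
C3: r + t = 7 + 4 = 11, not 8 — fails.
C4: t - w = 4 - (-4) = 8, not 5 — fails.
C5: q=-9, r=7, s=5; 0 of them equal -10, not exactly one — fails.
C6: r = 7, not > 10; antecedent false, conditional vacuously true — holds.

Constraints 1, 3, 4, and 5 do not hold.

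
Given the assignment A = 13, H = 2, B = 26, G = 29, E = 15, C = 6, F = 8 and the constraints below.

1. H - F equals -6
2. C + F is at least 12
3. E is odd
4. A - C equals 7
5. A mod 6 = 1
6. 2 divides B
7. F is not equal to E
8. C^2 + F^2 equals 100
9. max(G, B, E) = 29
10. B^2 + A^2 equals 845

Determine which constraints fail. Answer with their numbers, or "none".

1. H - F = 2 - 8 = -6 — OK.
2. C + F = 6 + 8 = 14; 14 ≥ 12 — OK.
3. E = 15 is odd — OK.
4. A - C = 13 - 6 = 7 — OK.
5. 13 mod 6 = 1 — OK.
6. 26 / 2 = 13, so 2 divides 26 — OK.
7. F = 8, E = 15; distinct — OK.
8. C^2 + F^2 = 6^2 + 8^2 = 36 + 64 = 100 — OK.
9. max(29, 26, 15) = 29 — OK.
10. B^2 + A^2 = 26^2 + 13^2 = 676 + 169 = 845 — OK.

No violations.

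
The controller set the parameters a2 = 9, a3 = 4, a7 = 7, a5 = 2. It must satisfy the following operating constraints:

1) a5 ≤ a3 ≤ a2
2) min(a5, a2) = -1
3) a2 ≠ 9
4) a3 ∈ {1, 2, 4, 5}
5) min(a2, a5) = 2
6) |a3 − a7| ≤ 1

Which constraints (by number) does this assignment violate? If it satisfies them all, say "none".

Constraints 2, 3, 6 are violated.

1) values 2 ≤ 4 ≤ 9 — satisfied.
2) min(2, 9) = 2, not -1 — violated.
3) a2 = 9, but 9 is required to differ — violated.
4) a3 = 4 is in {1, 2, 4, 5} — satisfied.
5) min(9, 2) = 2 — satisfied.
6) |4 − 7| = 3; 3 > 1, exceeds bound 1 — violated.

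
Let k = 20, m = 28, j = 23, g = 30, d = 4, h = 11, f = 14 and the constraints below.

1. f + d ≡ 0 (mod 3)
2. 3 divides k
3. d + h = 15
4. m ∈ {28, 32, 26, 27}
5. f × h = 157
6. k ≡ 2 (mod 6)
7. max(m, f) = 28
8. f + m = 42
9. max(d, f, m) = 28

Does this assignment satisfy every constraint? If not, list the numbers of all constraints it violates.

1. f + d = 18; 18 mod 3 = 0 — OK.
2. 20 = 3×6 + 2, so 3 does not divide 20 — violated.
3. d + h = 4 + 11 = 15 — OK.
4. m = 28 is in {28, 32, 26, 27} — OK.
5. f × h = 14 × 11 = 154, not 157 — violated.
6. 20 mod 6 = 2 — OK.
7. max(28, 14) = 28 — OK.
8. f + m = 14 + 28 = 42 — OK.
9. max(4, 14, 28) = 28 — OK.

Constraints 2, 5 do not hold.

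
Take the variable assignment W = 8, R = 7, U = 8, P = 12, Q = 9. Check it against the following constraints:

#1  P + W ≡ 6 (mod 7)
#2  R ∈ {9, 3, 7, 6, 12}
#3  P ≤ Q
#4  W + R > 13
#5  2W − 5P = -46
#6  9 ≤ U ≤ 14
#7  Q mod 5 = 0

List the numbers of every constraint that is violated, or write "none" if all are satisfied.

Constraints 3, 5, 6, and 7 are violated.

#1 P + W = 20; 20 mod 7 = 6 — OK.
#2 R = 7 is in {9, 3, 7, 6, 12} — OK.
#3 P = 12, Q = 9; 12 > 9 (want ≤) — violated.
#4 W + R = 8 + 7 = 15; 15 > 13 — OK.
#5 2W − 5P = 2(8) − 5(12) = -44, not -46 — violated.
#6 U = 8 is outside [9, 14] — violated.
#7 9 mod 5 = 4, not 0 — violated.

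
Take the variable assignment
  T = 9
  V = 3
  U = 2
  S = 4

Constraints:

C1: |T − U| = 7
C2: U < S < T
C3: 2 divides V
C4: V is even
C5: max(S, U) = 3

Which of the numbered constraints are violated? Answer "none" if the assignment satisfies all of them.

Constraints 3, 4, 5 do not hold.

C1: |9 − 2| = 7  OK
C2: values 2 < 4 < 9  OK
C3: 3 = 2×1 + 1, so 2 does not divide 3  FAIL
C4: V = 3 is odd  FAIL
C5: max(4, 2) = 4, not 3  FAIL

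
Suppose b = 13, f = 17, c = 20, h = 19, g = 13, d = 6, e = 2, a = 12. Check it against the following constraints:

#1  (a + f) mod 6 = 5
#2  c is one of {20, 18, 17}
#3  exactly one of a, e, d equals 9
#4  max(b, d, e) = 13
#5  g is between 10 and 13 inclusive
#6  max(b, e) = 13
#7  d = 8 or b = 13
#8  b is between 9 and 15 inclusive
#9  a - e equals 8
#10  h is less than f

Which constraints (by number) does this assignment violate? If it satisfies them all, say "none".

#1 a + f = 29; 29 mod 6 = 5 — satisfied.
#2 c = 20 is in {20, 18, 17} — satisfied.
#3 a=12, e=2, d=6; 0 of them equal 9, not exactly one — violated.
#4 max(13, 6, 2) = 13 — satisfied.
#5 g = 13 lies in [10, 13] — satisfied.
#6 max(13, 2) = 13 — satisfied.
#7 d = 6 ≠ 8, but b = 13 = 13 (second disjunct) — satisfied.
#8 b = 13 lies in [9, 15] — satisfied.
#9 a - e = 12 - 2 = 10, not 8 — violated.
#10 h = 19, f = 17; 19 ≥ 17 (want <) — violated.

Constraints 3, 9, and 10 do not hold.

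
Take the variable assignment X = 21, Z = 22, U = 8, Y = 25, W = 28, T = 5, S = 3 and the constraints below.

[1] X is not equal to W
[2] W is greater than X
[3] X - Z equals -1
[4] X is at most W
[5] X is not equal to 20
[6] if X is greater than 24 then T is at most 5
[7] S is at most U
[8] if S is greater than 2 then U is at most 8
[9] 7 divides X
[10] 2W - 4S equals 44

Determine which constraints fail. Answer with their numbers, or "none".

None — every constraint holds.

[1] X = 21, W = 28; distinct  true
[2] W = 28, X = 21; 28 > 21  true
[3] X - Z = 21 - 22 = -1  true
[4] X = 21, W = 28; 21 ≤ 28  true
[5] X = 21, and 21 ≠ 20  true
[6] X = 21, not > 24; antecedent false, conditional vacuously true  true
[7] S = 3, U = 8; 3 ≤ 8  true
[8] S = 3 > 2, so we need U ≤ 8; U = 8 ≤ 8  true
[9] 21 / 7 = 3, so 7 divides 21  true
[10] 2W - 4S = 2(28) - 4(3) = 44  true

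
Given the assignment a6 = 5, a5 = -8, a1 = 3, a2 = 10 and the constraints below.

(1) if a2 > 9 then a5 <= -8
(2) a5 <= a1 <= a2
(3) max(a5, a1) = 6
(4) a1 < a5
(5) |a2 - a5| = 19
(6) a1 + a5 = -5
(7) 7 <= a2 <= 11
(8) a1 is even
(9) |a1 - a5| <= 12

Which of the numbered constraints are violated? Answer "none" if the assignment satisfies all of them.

No — constraints 3, 4, 5, 8 are not satisfied.

(1) a2 = 10 > 9, so we need a5 ≤ -8; a5 = -8 ≤ -8  ✔
(2) values -8 <= 3 <= 10  ✔
(3) max(-8, 3) = 3, not 6  ✘
(4) a1 = 3, a5 = -8; 3 ≥ -8 (want <)  ✘
(5) |10 - (-8)| = 18, not 19  ✘
(6) a1 + a5 = 3 + (-8) = -5  ✔
(7) a2 = 10 lies in [7, 11]  ✔
(8) a1 = 3 is odd  ✘
(9) |3 - (-8)| = 11; 11 ≤ 12  ✔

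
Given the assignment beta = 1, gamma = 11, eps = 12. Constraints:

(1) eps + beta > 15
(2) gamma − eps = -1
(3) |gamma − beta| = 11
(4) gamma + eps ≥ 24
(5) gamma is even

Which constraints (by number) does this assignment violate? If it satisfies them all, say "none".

Violated: 1, 3, 4, and 5.

(1) eps + beta = 12 + 1 = 13; 13 ≤ 15, bound 15 not met  no
(2) gamma − eps = 11 − 12 = -1  yes
(3) |11 − 1| = 10, not 11  no
(4) gamma + eps = 11 + 12 = 23; 23 < 24, bound 24 not met  no
(5) gamma = 11 is odd  no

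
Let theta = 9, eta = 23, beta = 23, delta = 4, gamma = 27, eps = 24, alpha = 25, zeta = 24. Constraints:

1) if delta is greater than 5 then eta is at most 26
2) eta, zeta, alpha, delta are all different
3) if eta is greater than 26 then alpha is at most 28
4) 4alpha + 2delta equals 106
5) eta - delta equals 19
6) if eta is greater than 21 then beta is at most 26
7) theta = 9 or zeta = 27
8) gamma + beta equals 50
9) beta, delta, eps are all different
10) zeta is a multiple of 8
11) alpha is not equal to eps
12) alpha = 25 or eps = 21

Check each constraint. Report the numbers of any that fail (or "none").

The assignment fails constraint 4.

1) delta = 4, not > 5; antecedent false, conditional vacuously true — OK.
2) values 23, 24, 25, 4 are pairwise distinct — OK.
3) eta = 23, not > 26; antecedent false, conditional vacuously true — OK.
4) 4alpha + 2delta = 4(25) + 2(4) = 108, not 106 — violated.
5) eta - delta = 23 - 4 = 19 — OK.
6) eta = 23 > 21, so we need beta ≤ 26; beta = 23 ≤ 26 — OK.
7) theta = 9 = 9 (first disjunct) — OK.
8) gamma + beta = 27 + 23 = 50 — OK.
9) values 23, 4, 24 are pairwise distinct — OK.
10) 24 / 8 = 3, so 8 divides 24 — OK.
11) alpha = 25, eps = 24; distinct — OK.
12) alpha = 25 = 25 (first disjunct) — OK.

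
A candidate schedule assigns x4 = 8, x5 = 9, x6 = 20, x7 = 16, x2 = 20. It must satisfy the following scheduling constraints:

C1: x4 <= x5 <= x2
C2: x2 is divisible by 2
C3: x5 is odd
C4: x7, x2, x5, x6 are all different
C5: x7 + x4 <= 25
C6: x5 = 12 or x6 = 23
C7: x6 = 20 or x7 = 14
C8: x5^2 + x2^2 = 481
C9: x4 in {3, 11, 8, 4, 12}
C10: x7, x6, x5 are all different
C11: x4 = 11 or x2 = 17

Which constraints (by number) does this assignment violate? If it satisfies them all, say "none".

No — constraints 4, 6, and 11 are not satisfied.

C1: values 8 <= 9 <= 20  ✓
C2: 20 / 2 = 10, so 2 divides 20  ✓
C3: x5 = 9 is odd  ✓
C4: x2 = x6 = 20, not all different  ✗
C5: x7 + x4 = 16 + 8 = 24; 24 ≤ 25  ✓
C6: x5 = 9 ≠ 12 and x6 = 20 ≠ 23; both disjuncts false  ✗
C7: x6 = 20 = 20 (first disjunct)  ✓
C8: x5^2 + x2^2 = 9^2 + 20^2 = 81 + 400 = 481  ✓
C9: x4 = 8 is in {3, 11, 8, 4, 12}  ✓
C10: values 16, 20, 9 are pairwise distinct  ✓
C11: x4 = 8 ≠ 11 and x2 = 20 ≠ 17; both disjuncts false  ✗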